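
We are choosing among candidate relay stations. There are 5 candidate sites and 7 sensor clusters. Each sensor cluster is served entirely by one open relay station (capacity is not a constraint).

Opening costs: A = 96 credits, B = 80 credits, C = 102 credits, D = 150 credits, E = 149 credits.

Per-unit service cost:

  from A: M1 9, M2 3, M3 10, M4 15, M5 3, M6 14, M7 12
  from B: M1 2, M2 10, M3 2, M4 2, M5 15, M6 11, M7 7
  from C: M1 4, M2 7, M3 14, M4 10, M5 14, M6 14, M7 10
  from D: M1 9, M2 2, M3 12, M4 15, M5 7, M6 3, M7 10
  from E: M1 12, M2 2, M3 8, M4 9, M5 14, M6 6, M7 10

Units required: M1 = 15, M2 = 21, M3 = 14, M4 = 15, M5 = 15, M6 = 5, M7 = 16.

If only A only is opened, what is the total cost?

Each sensor cluster is assigned to its cheapest site among the open ones.
{A}: M1→A 9·15=135, M2→A 3·21=63, M3→A 10·14=140, M4→A 15·15=225, M5→A 3·15=45, M6→A 14·5=70, M7→A 12·16=192. Service 870; fixed 96; total 966.

Total cost: 966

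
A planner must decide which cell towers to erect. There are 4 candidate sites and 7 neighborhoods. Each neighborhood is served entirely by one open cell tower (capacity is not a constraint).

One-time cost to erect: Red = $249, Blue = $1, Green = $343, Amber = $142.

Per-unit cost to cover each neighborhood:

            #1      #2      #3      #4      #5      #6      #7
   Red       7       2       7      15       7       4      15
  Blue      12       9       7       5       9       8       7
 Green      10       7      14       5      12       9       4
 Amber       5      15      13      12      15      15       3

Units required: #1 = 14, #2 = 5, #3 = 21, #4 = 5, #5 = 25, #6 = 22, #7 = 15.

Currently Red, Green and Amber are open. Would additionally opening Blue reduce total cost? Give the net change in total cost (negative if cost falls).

Current service cost with {Red, Green, Amber}: 560.
Adding Blue: each neighborhood re-picks its cheapest; new service cost 560, saving 0.
Extra fixed cost: 1. Net change = 1 − 0 = 1.
(Totals: 1294 → 1295.)

No — net change +1 (cost rises by 1).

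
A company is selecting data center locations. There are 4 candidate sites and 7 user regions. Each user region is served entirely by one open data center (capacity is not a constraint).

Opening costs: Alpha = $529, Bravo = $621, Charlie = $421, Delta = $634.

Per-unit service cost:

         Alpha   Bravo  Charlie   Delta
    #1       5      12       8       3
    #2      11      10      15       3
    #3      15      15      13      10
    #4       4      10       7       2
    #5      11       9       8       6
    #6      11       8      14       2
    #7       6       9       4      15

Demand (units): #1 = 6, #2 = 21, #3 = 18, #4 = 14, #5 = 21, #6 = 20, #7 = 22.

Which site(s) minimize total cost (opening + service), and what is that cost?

Open Delta only; minimum total cost 1419.

For any fixed open set, each user region goes to its cheapest open site; total = fixed + service.
{Delta}: #1→Delta 3·6=18, #2→Delta 3·21=63, #3→Delta 10·18=180, #4→Delta 2·14=28, #5→Delta 6·21=126, #6→Delta 2·20=40, #7→Delta 15·22=330. Service 785; fixed 634; total 1419.
{Charlie, Delta}: service 543 + fixed 1055 = 1598
{Charlie}: #1→Charlie 8·6=48, #2→Charlie 15·21=315, #3→Charlie 13·18=234, #4→Charlie 7·14=98, #5→Charlie 8·21=168, #6→Charlie 14·20=280, #7→Charlie 4·22=88. Service 1231; fixed 421; total 1652.
{Alpha, Bravo, Charlie, Delta}: #1→Delta 3·6=18, #2→Delta 3·21=63, #3→Delta 10·18=180, #4→Delta 2·14=28, #5→Delta 6·21=126, #6→Delta 2·20=40, #7→Charlie 4·22=88. Service 543; fixed 2205; total 2748.
(All 15 nonempty subsets were checked; Delta only is lowest.)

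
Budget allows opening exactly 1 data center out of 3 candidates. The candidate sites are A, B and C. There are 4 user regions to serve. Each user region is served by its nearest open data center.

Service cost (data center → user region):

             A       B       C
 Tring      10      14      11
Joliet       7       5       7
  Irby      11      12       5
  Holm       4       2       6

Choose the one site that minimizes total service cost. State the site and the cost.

With exactly 1 open, each user region uses its cheapest among the chosen.
{C}: Tring→C 11, Joliet→C 7, Irby→C 5, Holm→C 6. Service cost 29.
{A}: service cost 32
{B}: service cost 33
Among all 3 size-1 choices, {C} is lowest.

Choose C only; total service cost 29.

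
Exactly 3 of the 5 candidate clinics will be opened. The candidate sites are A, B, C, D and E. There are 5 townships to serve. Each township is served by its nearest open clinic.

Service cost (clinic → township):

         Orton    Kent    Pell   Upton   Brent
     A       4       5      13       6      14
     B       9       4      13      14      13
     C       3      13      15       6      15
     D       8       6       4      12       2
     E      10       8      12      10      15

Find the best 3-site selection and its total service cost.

Choose B, C and D; total service cost 19.

With exactly 3 open, each township uses its cheapest among the chosen.
{B, C, D}: Orton→C 3, Kent→B 4, Pell→D 4, Upton→C 6, Brent→D 2. Service cost 19.
{A, B, D}: service cost 20
{A, C, D}: service cost 20
Among all 10 size-3 choices, {B, C, D} is lowest.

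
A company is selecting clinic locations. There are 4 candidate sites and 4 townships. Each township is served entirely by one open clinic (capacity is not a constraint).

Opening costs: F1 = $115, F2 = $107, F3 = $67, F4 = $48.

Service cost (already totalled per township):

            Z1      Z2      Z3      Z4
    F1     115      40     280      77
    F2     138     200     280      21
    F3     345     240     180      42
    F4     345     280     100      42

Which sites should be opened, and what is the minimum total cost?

For any fixed open set, each township goes to its cheapest open site; total = fixed + service.
{F1, F4}: Z1→F1 115, Z2→F1 40, Z3→F4 100, Z4→F4 42. Service 297; fixed 163; total 460.
{F1, F3, F4}: Z1→F1 115, Z2→F1 40, Z3→F4 100, Z4→F3 42. Service 297; fixed 230; total 527.
{F1, F2, F4}: Z1→F1 115, Z2→F1 40, Z3→F4 100, Z4→F2 21. Service 276; fixed 270; total 546.
{F1, F2, F3, F4}: service 276 + fixed 337 = 613
No other subset beats 460.

Open F1 and F4; minimum total cost 460.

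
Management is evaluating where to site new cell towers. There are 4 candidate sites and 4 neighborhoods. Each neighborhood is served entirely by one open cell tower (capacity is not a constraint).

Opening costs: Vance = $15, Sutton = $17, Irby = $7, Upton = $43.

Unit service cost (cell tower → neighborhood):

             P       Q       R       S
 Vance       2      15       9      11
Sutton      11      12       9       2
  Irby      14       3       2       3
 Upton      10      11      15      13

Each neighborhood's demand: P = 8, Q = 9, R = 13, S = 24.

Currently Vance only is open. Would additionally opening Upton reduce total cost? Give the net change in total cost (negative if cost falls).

No — net change +7 (cost rises by 7).

Current service cost with {Vance}: 532.
Adding Upton: each neighborhood re-picks its cheapest; new service cost 496, saving 36.
Extra fixed cost: 43. Net change = 43 − 36 = 7.
(Totals: 547 → 554.)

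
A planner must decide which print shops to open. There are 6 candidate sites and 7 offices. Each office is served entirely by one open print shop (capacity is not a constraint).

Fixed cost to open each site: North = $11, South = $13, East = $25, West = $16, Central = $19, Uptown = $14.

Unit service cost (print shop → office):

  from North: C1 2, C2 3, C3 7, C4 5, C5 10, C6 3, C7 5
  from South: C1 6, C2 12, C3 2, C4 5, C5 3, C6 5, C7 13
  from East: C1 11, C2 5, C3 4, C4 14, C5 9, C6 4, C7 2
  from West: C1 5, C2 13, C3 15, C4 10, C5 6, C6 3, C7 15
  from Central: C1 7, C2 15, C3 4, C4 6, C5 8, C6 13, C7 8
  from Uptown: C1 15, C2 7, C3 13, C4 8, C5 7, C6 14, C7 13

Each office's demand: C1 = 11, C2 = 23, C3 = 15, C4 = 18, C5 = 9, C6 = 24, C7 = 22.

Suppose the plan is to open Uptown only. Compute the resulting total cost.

Total cost: 1364

Each office is assigned to its cheapest site among the open ones.
{Uptown}: C1→Uptown 15·11=165, C2→Uptown 7·23=161, C3→Uptown 13·15=195, C4→Uptown 8·18=144, C5→Uptown 7·9=63, C6→Uptown 14·24=336, C7→Uptown 13·22=286. Service 1350; fixed 14; total 1364.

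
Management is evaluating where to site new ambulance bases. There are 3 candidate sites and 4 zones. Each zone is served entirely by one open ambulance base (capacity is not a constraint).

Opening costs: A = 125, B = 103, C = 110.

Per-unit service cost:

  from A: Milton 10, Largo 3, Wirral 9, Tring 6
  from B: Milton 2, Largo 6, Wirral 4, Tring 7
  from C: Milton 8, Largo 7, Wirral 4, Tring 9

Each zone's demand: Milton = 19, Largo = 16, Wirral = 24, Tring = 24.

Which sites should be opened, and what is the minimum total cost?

For any fixed open set, each zone goes to its cheapest open site; total = fixed + service.
{B}: Milton→B 2·19=38, Largo→B 6·16=96, Wirral→B 4·24=96, Tring→B 7·24=168. Service 398; fixed 103; total 501.
{A, B}: Milton→B 2·19=38, Largo→A 3·16=48, Wirral→B 4·24=96, Tring→A 6·24=144. Service 326; fixed 228; total 554.
{B, C}: service 398 + fixed 213 = 611
{A, B, C}: Milton→B 2·19=38, Largo→A 3·16=48, Wirral→B 4·24=96, Tring→A 6·24=144. Service 326; fixed 338; total 664.
(All 7 nonempty subsets were checked; B only is lowest.)

Open B only; minimum total cost 501.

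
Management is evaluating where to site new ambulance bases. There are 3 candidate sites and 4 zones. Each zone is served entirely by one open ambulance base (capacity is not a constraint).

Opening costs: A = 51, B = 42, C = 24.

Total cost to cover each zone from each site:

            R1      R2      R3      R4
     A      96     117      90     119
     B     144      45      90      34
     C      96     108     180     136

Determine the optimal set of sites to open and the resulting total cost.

Open B and C; minimum total cost 331.

For any fixed open set, each zone goes to its cheapest open site; total = fixed + service.
{B, C}: R1→C 96, R2→B 45, R3→B 90, R4→B 34. Service 265; fixed 66; total 331.
{B}: R1→B 144, R2→B 45, R3→B 90, R4→B 34. Service 313; fixed 42; total 355.
{A, B}: service 265 + fixed 93 = 358
{A, B, C}: R1→A 96, R2→B 45, R3→A 90, R4→B 34. Service 265; fixed 117; total 382.
No other subset beats 331.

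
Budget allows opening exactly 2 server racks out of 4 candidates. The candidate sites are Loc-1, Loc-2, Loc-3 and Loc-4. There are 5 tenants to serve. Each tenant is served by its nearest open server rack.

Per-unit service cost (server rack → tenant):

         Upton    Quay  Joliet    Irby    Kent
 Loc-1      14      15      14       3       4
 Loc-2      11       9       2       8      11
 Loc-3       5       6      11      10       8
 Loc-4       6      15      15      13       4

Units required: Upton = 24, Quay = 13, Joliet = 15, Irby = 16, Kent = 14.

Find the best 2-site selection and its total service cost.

With exactly 2 open, each tenant uses its cheapest among the chosen.
{Loc-1, Loc-3}: Upton→Loc-3 5·24=120, Quay→Loc-3 6·13=78, Joliet→Loc-3 11·15=165, Irby→Loc-1 3·16=48, Kent→Loc-1 4·14=56. Service cost 467.
{Loc-2, Loc-3}: service cost 468
{Loc-2, Loc-4}: service cost 475
Among all 6 size-2 choices, {Loc-1, Loc-3} is lowest.

Choose Loc-1 and Loc-3; total service cost 467.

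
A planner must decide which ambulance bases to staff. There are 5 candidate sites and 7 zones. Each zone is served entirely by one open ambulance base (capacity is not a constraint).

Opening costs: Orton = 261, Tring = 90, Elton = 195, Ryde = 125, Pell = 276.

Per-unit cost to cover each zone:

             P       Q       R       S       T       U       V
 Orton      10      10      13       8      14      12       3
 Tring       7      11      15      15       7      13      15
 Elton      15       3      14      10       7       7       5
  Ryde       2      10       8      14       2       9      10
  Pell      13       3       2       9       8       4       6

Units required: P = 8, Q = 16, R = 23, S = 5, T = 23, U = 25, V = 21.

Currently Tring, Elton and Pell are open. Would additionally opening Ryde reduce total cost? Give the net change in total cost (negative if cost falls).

Current service cost with {Tring, Elton, Pell}: 561.
Adding Ryde: each zone re-picks its cheapest; new service cost 406, saving 155.
Extra fixed cost: 125. Net change = 125 − 155 = -30.
(Totals: 1122 → 1092.)

Yes — net change −30 (cost falls by 30).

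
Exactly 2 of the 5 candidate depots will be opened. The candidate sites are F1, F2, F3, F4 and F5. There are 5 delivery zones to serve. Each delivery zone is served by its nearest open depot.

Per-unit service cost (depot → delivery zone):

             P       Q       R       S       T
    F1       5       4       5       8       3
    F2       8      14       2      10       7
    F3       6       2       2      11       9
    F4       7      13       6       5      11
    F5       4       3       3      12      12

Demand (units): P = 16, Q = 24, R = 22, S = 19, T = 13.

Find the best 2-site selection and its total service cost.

Choose F1 and F3; total service cost 363.

With exactly 2 open, each delivery zone uses its cheapest among the chosen.
{F1, F3}: P→F1 5·16=80, Q→F3 2·24=48, R→F3 2·22=44, S→F1 8·19=152, T→F1 3·13=39. Service cost 363.
{F1, F5}: service cost 393
{F3, F4}: service cost 400
Among all 10 size-2 choices, {F1, F3} is lowest.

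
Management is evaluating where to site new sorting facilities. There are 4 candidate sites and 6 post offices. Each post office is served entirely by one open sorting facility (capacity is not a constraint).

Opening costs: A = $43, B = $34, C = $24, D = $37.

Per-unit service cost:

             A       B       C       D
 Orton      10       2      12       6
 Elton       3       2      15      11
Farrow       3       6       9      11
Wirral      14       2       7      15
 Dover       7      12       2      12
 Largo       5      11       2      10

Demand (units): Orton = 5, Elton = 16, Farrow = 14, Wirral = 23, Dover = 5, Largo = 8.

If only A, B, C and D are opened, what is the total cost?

Total cost: 294

Each post office is assigned to its cheapest site among the open ones.
{A, B, C, D}: Orton→B 2·5=10, Elton→B 2·16=32, Farrow→A 3·14=42, Wirral→B 2·23=46, Dover→C 2·5=10, Largo→C 2·8=16. Service 156; fixed 138; total 294.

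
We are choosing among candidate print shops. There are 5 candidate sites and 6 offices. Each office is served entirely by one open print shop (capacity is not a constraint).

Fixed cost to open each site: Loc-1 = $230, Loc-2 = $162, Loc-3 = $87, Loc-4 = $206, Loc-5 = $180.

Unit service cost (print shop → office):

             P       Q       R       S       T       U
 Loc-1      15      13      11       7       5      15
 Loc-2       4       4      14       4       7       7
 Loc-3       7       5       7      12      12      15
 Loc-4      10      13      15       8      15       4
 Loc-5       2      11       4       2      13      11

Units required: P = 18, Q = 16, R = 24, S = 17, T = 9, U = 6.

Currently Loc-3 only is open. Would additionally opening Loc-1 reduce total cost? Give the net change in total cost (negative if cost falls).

No — net change +82 (cost rises by 82).

Current service cost with {Loc-3}: 776.
Adding Loc-1: each office re-picks its cheapest; new service cost 628, saving 148.
Extra fixed cost: 230. Net change = 230 − 148 = 82.
(Totals: 863 → 945.)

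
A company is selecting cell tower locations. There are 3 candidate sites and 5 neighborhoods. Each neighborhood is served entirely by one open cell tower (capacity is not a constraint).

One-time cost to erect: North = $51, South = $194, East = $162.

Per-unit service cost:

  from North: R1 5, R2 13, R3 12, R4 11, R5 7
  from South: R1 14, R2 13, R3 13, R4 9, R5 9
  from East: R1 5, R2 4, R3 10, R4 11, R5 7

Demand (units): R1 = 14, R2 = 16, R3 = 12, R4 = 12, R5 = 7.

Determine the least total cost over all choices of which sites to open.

For any fixed open set, each neighborhood goes to its cheapest open site; total = fixed + service.
{East}: R1→East 5·14=70, R2→East 4·16=64, R3→East 10·12=120, R4→East 11·12=132, R5→East 7·7=49. Service 435; fixed 162; total 597.
{North, East}: R1→North 5·14=70, R2→East 4·16=64, R3→East 10·12=120, R4→North 11·12=132, R5→North 7·7=49. Service 435; fixed 213; total 648.
{North}: service 603 + fixed 51 = 654
{North, South, East}: R1→North 5·14=70, R2→East 4·16=64, R3→East 10·12=120, R4→South 9·12=108, R5→North 7·7=49. Service 411; fixed 407; total 818.
No other subset beats 597.

Minimum total cost: 597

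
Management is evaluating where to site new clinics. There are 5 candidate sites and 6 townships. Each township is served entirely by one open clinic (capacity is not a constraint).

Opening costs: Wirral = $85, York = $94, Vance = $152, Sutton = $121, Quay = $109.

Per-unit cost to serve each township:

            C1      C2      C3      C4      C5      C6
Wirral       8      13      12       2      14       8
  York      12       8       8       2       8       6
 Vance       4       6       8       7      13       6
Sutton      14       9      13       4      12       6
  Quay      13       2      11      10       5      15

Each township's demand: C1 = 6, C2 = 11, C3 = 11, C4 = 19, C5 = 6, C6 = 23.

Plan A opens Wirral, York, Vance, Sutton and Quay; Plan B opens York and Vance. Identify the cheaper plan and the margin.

Plan B is cheaper by 253.

Plan A: {Wirral, York, Vance, Sutton, Quay}: C1→Vance 4·6=24, C2→Quay 2·11=22, C3→York 8·11=88, C4→Wirral 2·19=38, C5→Quay 5·6=30, C6→York 6·23=138. Service 340; fixed 561; total 901.
Plan B: {York, Vance}: C1→Vance 4·6=24, C2→Vance 6·11=66, C3→York 8·11=88, C4→York 2·19=38, C5→York 8·6=48, C6→York 6·23=138. Service 402; fixed 246; total 648.
Difference: |901 − 648| = 253.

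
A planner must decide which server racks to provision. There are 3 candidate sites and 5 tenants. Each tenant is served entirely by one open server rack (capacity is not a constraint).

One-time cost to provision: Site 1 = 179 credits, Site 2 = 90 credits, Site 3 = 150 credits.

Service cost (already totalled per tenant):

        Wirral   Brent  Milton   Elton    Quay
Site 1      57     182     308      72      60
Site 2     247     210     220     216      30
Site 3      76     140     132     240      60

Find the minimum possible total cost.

Minimum total cost: 790

For any fixed open set, each tenant goes to its cheapest open site; total = fixed + service.
{Site 1, Site 3}: Wirral→Site 1 57, Brent→Site 3 140, Milton→Site 3 132, Elton→Site 1 72, Quay→Site 1 60. Service 461; fixed 329; total 790.
{Site 3}: service 648 + fixed 150 = 798
{Site 1, Site 2}: service 561 + fixed 269 = 830
{Site 1, Site 2, Site 3}: service 431 + fixed 419 = 850
(All 7 nonempty subsets were checked; Site 1 and Site 3 is lowest.)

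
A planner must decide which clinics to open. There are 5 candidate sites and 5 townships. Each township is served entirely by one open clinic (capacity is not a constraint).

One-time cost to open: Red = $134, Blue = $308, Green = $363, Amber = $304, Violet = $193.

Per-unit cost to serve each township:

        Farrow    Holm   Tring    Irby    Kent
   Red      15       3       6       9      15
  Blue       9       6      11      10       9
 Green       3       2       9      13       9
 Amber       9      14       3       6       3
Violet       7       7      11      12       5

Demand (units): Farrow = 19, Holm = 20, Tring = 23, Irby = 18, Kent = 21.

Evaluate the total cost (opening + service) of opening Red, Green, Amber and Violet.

Each township is assigned to its cheapest site among the open ones.
{Red, Green, Amber, Violet}: Farrow→Green 3·19=57, Holm→Green 2·20=40, Tring→Amber 3·23=69, Irby→Amber 6·18=108, Kent→Amber 3·21=63. Service 337; fixed 994; total 1331.

Total cost: 1331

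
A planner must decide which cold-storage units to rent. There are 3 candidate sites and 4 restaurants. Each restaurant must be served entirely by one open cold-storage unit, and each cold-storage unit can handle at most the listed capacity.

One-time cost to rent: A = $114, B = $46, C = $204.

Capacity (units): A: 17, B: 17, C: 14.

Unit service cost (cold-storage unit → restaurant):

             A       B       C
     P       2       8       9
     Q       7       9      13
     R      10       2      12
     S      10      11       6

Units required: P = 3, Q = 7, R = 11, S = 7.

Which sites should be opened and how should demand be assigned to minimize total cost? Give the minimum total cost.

Minimum total cost: 307

Open {A, B}: P→A 2·3=6, Q→A 7·7=49, R→B 2·11=22, S→A 10·7=70.
Loads: A carries 17/17, B carries 11/17. Service 147; fixed 160; total 307.
Next best feasible plan costs 325.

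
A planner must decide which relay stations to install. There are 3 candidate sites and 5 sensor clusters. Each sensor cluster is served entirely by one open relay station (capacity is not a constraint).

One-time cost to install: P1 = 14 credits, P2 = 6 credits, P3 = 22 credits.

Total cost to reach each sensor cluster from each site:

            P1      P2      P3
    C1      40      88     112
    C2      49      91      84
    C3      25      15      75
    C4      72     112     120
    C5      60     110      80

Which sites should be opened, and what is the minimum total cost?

For any fixed open set, each sensor cluster goes to its cheapest open site; total = fixed + service.
{P1, P2}: C1→P1 40, C2→P1 49, C3→P2 15, C4→P1 72, C5→P1 60. Service 236; fixed 20; total 256.
{P1}: service 246 + fixed 14 = 260
{P1, P2, P3}: service 236 + fixed 42 = 278
{P2}: service 416 + fixed 6 = 422
No other subset beats 256.

Open P1 and P2; minimum total cost 256.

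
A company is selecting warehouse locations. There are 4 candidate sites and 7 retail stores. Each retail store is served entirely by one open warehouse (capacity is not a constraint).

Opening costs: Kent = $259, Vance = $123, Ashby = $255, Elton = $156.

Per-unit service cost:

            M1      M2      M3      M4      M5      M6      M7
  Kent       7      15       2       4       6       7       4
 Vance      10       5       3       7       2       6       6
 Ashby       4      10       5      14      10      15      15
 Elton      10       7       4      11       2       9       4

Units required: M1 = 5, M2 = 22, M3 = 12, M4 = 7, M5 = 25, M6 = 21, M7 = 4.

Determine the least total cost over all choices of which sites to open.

For any fixed open set, each retail store goes to its cheapest open site; total = fixed + service.
{Vance}: M1→Vance 10·5=50, M2→Vance 5·22=110, M3→Vance 3·12=36, M4→Vance 7·7=49, M5→Vance 2·25=50, M6→Vance 6·21=126, M7→Vance 6·4=24. Service 445; fixed 123; total 568.
{Vance, Elton}: M1→Vance 10·5=50, M2→Vance 5·22=110, M3→Vance 3·12=36, M4→Vance 7·7=49, M5→Vance 2·25=50, M6→Vance 6·21=126, M7→Elton 4·4=16. Service 437; fixed 279; total 716.
{Elton}: M1→Elton 10·5=50, M2→Elton 7·22=154, M3→Elton 4·12=48, M4→Elton 11·7=77, M5→Elton 2·25=50, M6→Elton 9·21=189, M7→Elton 4·4=16. Service 584; fixed 156; total 740.
{Kent, Vance, Ashby, Elton}: M1→Ashby 4·5=20, M2→Vance 5·22=110, M3→Kent 2·12=24, M4→Kent 4·7=28, M5→Vance 2·25=50, M6→Vance 6·21=126, M7→Kent 4·4=16. Service 374; fixed 793; total 1167.
(All 15 nonempty subsets were checked; Vance only is lowest.)

Minimum total cost: 568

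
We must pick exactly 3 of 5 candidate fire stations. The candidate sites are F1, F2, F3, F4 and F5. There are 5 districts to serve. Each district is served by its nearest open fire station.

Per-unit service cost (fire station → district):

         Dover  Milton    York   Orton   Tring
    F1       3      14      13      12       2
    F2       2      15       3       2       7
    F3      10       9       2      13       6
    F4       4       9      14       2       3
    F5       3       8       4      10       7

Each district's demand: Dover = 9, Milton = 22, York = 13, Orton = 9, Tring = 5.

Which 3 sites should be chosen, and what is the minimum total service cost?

Choose F1, F2 and F5; total service cost 261.

With exactly 3 open, each district uses its cheapest among the chosen.
{F1, F2, F5}: Dover→F2 2·9=18, Milton→F5 8·22=176, York→F2 3·13=39, Orton→F2 2·9=18, Tring→F1 2·5=10. Service cost 261.
{F3, F4, F5}: service cost 262
{F2, F4, F5}: service cost 266
Among all 10 size-3 choices, {F1, F2, F5} is lowest.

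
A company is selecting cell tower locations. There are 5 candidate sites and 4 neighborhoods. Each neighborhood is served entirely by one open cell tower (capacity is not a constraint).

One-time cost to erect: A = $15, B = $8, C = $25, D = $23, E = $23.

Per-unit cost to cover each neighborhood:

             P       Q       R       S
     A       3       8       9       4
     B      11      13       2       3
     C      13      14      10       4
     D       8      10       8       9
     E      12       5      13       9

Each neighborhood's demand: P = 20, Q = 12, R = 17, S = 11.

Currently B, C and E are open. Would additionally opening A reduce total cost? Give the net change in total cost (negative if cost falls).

Yes — net change −145 (cost falls by 145).

Current service cost with {B, C, E}: 347.
Adding A: each neighborhood re-picks its cheapest; new service cost 187, saving 160.
Extra fixed cost: 15. Net change = 15 − 160 = -145.
(Totals: 403 → 258.)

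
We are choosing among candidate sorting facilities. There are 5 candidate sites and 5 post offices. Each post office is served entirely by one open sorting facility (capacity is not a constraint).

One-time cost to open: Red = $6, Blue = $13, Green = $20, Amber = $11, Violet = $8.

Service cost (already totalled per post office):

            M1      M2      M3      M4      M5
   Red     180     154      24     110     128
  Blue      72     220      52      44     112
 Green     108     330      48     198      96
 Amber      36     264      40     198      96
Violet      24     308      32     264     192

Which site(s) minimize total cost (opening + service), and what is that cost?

Open Red, Blue, Amber and Violet; minimum total cost 380.

For any fixed open set, each post office goes to its cheapest open site; total = fixed + service.
{Red, Blue, Amber, Violet}: M1→Violet 24, M2→Red 154, M3→Red 24, M4→Blue 44, M5→Amber 96. Service 342; fixed 38; total 380.
{Red, Blue, Amber}: service 354 + fixed 30 = 384
{Red, Blue, Violet}: service 358 + fixed 27 = 385
{Red, Blue, Green, Amber, Violet}: service 342 + fixed 58 = 400
No other subset beats 380.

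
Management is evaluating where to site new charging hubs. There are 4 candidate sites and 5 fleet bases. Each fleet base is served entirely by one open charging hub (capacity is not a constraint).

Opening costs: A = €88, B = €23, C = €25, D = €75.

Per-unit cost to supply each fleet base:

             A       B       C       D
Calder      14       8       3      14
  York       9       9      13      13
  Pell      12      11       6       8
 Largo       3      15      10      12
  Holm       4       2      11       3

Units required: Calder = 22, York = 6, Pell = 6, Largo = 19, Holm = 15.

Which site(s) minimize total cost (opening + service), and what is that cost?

Open A, B and C; minimum total cost 379.

For any fixed open set, each fleet base goes to its cheapest open site; total = fixed + service.
{A, B, C}: Calder→C 3·22=66, York→A 9·6=54, Pell→C 6·6=36, Largo→A 3·19=57, Holm→B 2·15=30. Service 243; fixed 136; total 379.
{A, C}: service 273 + fixed 113 = 386
{B, C}: Calder→C 3·22=66, York→B 9·6=54, Pell→C 6·6=36, Largo→C 10·19=190, Holm→B 2·15=30. Service 376; fixed 48; total 424.
{A, B, C, D}: Calder→C 3·22=66, York→A 9·6=54, Pell→C 6·6=36, Largo→A 3·19=57, Holm→B 2·15=30. Service 243; fixed 211; total 454.
No other subset beats 379.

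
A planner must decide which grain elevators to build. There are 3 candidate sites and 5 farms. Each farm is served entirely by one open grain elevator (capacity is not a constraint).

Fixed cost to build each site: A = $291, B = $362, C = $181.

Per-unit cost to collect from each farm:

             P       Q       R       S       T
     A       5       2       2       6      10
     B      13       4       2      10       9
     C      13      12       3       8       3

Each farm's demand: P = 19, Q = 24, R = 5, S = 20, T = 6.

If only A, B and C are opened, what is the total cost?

Each farm is assigned to its cheapest site among the open ones.
{A, B, C}: P→A 5·19=95, Q→A 2·24=48, R→A 2·5=10, S→A 6·20=120, T→C 3·6=18. Service 291; fixed 834; total 1125.

Total cost: 1125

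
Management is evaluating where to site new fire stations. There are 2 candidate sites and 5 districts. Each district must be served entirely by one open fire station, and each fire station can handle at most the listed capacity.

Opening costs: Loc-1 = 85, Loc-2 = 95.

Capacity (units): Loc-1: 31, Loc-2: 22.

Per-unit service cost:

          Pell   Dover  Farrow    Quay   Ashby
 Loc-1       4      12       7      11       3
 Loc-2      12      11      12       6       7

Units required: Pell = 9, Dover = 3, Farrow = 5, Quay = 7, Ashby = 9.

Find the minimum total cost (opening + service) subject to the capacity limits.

Open {Loc-1, Loc-2}: Pell→Loc-1 4·9=36, Dover→Loc-2 11·3=33, Farrow→Loc-1 7·5=35, Quay→Loc-2 6·7=42, Ashby→Loc-1 3·9=27.
Loads: Loc-1 carries 23/31, Loc-2 carries 10/22. Service 173; fixed 180; total 353.
Next best feasible plan costs 356.

Minimum total cost: 353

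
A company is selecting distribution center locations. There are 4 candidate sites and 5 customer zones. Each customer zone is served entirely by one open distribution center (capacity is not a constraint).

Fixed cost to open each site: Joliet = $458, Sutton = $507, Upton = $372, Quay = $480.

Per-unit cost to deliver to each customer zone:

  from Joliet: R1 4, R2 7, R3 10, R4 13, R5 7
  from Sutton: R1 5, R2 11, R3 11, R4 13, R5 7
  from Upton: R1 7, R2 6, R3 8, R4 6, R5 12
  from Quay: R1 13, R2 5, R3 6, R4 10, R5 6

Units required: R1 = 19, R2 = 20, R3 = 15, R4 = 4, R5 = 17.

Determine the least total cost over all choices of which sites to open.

For any fixed open set, each customer zone goes to its cheapest open site; total = fixed + service.
{Upton}: R1→Upton 7·19=133, R2→Upton 6·20=120, R3→Upton 8·15=120, R4→Upton 6·4=24, R5→Upton 12·17=204. Service 601; fixed 372; total 973.
{Joliet}: R1→Joliet 4·19=76, R2→Joliet 7·20=140, R3→Joliet 10·15=150, R4→Joliet 13·4=52, R5→Joliet 7·17=119. Service 537; fixed 458; total 995.
{Quay}: R1→Quay 13·19=247, R2→Quay 5·20=100, R3→Quay 6·15=90, R4→Quay 10·4=40, R5→Quay 6·17=102. Service 579; fixed 480; total 1059.
{Joliet, Sutton, Upton, Quay}: service 392 + fixed 1817 = 2209
No other subset beats 973.

Minimum total cost: 973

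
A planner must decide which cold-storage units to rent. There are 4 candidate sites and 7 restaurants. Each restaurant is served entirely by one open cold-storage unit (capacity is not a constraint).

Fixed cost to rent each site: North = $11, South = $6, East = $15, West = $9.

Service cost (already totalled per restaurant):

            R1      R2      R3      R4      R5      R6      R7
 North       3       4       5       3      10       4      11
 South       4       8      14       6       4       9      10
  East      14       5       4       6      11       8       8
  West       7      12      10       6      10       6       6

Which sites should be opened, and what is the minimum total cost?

For any fixed open set, each restaurant goes to its cheapest open site; total = fixed + service.
{North, South}: R1→North 3, R2→North 4, R3→North 5, R4→North 3, R5→South 4, R6→North 4, R7→South 10. Service 33; fixed 17; total 50.
{North}: R1→North 3, R2→North 4, R3→North 5, R4→North 3, R5→North 10, R6→North 4, R7→North 11. Service 40; fixed 11; total 51.
{North, South, West}: service 29 + fixed 26 = 55
{North, South, East, West}: service 28 + fixed 41 = 69
(All 15 nonempty subsets were checked; North and South is lowest.)

Open North and South; minimum total cost 50.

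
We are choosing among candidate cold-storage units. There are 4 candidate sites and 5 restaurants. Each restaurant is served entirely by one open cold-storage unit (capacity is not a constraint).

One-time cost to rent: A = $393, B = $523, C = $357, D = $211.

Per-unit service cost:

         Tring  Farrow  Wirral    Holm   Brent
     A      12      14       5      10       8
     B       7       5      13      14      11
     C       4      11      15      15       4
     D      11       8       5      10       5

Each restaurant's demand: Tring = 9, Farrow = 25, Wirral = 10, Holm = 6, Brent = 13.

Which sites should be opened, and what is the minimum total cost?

Open D only; minimum total cost 685.

For any fixed open set, each restaurant goes to its cheapest open site; total = fixed + service.
{D}: Tring→D 11·9=99, Farrow→D 8·25=200, Wirral→D 5·10=50, Holm→D 10·6=60, Brent→D 5·13=65. Service 474; fixed 211; total 685.
{C}: Tring→C 4·9=36, Farrow→C 11·25=275, Wirral→C 15·10=150, Holm→C 15·6=90, Brent→C 4·13=52. Service 603; fixed 357; total 960.
{C, D}: Tring→C 4·9=36, Farrow→D 8·25=200, Wirral→D 5·10=50, Holm→D 10·6=60, Brent→C 4·13=52. Service 398; fixed 568; total 966.
{A, B, C, D}: service 323 + fixed 1484 = 1807
No other subset beats 685.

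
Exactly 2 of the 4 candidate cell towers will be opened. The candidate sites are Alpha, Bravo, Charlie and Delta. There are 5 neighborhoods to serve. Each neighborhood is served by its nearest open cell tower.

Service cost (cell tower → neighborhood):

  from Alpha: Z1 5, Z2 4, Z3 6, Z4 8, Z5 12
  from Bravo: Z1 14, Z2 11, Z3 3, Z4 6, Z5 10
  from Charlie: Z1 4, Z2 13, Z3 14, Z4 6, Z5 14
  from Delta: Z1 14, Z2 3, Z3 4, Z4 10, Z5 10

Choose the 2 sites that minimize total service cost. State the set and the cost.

Choose Charlie and Delta; total service cost 27.

With exactly 2 open, each neighborhood uses its cheapest among the chosen.
{Charlie, Delta}: Z1→Charlie 4, Z2→Delta 3, Z3→Delta 4, Z4→Charlie 6, Z5→Delta 10. Service cost 27.
{Alpha, Bravo}: service cost 28
{Alpha, Delta}: service cost 30
Among all 6 size-2 choices, {Charlie, Delta} is lowest.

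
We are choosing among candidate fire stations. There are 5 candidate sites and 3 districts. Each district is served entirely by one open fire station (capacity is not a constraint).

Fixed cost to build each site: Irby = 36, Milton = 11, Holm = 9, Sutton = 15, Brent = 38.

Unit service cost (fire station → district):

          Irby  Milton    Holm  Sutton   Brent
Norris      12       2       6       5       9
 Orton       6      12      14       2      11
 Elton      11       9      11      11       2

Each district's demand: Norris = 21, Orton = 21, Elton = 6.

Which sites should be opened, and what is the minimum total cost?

Open Milton, Sutton and Brent; minimum total cost 160.

For any fixed open set, each district goes to its cheapest open site; total = fixed + service.
{Milton, Sutton, Brent}: Norris→Milton 2·21=42, Orton→Sutton 2·21=42, Elton→Brent 2·6=12. Service 96; fixed 64; total 160.
{Milton, Sutton}: Norris→Milton 2·21=42, Orton→Sutton 2·21=42, Elton→Milton 9·6=54. Service 138; fixed 26; total 164.
{Milton, Holm, Sutton, Brent}: service 96 + fixed 73 = 169
{Irby, Milton, Holm, Sutton, Brent}: service 96 + fixed 109 = 205
No other subset beats 160.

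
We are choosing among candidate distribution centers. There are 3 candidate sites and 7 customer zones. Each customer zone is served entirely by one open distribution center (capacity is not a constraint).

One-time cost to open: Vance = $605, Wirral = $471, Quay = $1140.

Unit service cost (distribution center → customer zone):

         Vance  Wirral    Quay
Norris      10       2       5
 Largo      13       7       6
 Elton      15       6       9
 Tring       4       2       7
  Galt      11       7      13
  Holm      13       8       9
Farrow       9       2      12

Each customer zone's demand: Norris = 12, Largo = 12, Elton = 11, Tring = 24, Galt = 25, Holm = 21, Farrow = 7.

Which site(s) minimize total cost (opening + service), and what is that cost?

For any fixed open set, each customer zone goes to its cheapest open site; total = fixed + service.
{Wirral}: Norris→Wirral 2·12=24, Largo→Wirral 7·12=84, Elton→Wirral 6·11=66, Tring→Wirral 2·24=48, Galt→Wirral 7·25=175, Holm→Wirral 8·21=168, Farrow→Wirral 2·7=14. Service 579; fixed 471; total 1050.
{Vance, Wirral}: Norris→Wirral 2·12=24, Largo→Wirral 7·12=84, Elton→Wirral 6·11=66, Tring→Wirral 2·24=48, Galt→Wirral 7·25=175, Holm→Wirral 8·21=168, Farrow→Wirral 2·7=14. Service 579; fixed 1076; total 1655.
{Vance}: service 1148 + fixed 605 = 1753
{Vance, Wirral, Quay}: Norris→Wirral 2·12=24, Largo→Quay 6·12=72, Elton→Wirral 6·11=66, Tring→Wirral 2·24=48, Galt→Wirral 7·25=175, Holm→Wirral 8·21=168, Farrow→Wirral 2·7=14. Service 567; fixed 2216; total 2783.
(All 7 nonempty subsets were checked; Wirral only is lowest.)

Open Wirral only; minimum total cost 1050.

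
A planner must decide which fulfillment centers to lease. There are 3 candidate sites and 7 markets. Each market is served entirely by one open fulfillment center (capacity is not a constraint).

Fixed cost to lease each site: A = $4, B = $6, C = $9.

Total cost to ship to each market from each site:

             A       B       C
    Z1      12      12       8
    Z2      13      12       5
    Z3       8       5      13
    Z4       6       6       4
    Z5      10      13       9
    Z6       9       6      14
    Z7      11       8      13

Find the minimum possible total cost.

Minimum total cost: 60

For any fixed open set, each market goes to its cheapest open site; total = fixed + service.
{B, C}: Z1→C 8, Z2→C 5, Z3→B 5, Z4→C 4, Z5→C 9, Z6→B 6, Z7→B 8. Service 45; fixed 15; total 60.
{A, B, C}: service 45 + fixed 19 = 64
{A, C}: service 54 + fixed 13 = 67
{A}: service 69 + fixed 4 = 73
(All 7 nonempty subsets were checked; B and C is lowest.)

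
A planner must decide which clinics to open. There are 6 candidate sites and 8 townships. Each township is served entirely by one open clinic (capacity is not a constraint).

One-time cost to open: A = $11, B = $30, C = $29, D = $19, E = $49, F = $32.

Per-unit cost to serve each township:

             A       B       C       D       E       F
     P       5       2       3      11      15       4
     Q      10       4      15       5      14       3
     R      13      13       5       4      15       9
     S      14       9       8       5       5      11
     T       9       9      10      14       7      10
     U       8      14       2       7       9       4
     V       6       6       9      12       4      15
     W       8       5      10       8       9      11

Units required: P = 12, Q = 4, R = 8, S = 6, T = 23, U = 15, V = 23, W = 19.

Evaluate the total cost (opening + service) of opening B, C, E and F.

Total cost: 624

Each township is assigned to its cheapest site among the open ones.
{B, C, E, F}: P→B 2·12=24, Q→F 3·4=12, R→C 5·8=40, S→E 5·6=30, T→E 7·23=161, U→C 2·15=30, V→E 4·23=92, W→B 5·19=95. Service 484; fixed 140; total 624.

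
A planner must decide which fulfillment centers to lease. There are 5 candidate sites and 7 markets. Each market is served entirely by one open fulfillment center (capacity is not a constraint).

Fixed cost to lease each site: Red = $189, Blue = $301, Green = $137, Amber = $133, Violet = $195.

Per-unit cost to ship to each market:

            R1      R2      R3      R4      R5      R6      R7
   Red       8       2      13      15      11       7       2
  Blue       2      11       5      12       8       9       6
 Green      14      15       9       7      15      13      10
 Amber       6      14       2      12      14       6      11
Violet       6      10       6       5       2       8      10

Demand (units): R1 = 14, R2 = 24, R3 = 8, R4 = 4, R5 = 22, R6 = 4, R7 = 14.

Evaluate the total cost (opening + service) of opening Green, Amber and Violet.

Each market is assigned to its cheapest site among the open ones.
{Green, Amber, Violet}: R1→Amber 6·14=84, R2→Violet 10·24=240, R3→Amber 2·8=16, R4→Violet 5·4=20, R5→Violet 2·22=44, R6→Amber 6·4=24, R7→Green 10·14=140. Service 568; fixed 465; total 1033.

Total cost: 1033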